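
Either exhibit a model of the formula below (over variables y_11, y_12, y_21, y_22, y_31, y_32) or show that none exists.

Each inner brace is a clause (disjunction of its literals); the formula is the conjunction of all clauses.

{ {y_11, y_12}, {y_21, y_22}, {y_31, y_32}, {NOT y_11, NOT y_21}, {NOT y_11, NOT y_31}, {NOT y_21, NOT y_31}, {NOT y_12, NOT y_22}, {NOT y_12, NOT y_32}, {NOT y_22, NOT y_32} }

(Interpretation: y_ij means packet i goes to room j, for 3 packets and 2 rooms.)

UNSATISFIABLE

Try y_11 = true.
The clause (NOT y_21) is unit, so y_21 = false.
The clause (y_22) is unit, so y_22 = true.
The clause (NOT y_31) is unit, so y_31 = false.
The clause (y_32) is unit, so y_32 = true.
That conflicts with the unit clause (NOT y_32).
Undo y_11 and try y_11 = false.
The clause (y_12) is unit, so y_12 = true.
The clause (NOT y_22) is unit, so y_22 = false.
The clause (y_21) is unit, so y_21 = true.
The clause (NOT y_31) is unit, so y_31 = false.
The clause (y_32) is unit, so y_32 = true.
That conflicts with the unit clause (NOT y_32).
Both values of y_11 lead to a conflict.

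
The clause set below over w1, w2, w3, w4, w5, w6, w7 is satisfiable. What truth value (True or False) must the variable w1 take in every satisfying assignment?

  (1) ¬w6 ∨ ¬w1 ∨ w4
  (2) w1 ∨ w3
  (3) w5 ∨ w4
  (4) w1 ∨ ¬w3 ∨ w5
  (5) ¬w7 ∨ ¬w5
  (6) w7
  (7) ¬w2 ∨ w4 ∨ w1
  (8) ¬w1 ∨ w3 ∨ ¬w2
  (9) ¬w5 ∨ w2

Suppose w1 = False.
(w3) alone gives w3 = True.
(w5) alone gives w5 = True.
(¬w7) alone gives w7 = False.
But (w7) is also a unit clause — contradiction.
So every satisfying assignment has w1 = True.

True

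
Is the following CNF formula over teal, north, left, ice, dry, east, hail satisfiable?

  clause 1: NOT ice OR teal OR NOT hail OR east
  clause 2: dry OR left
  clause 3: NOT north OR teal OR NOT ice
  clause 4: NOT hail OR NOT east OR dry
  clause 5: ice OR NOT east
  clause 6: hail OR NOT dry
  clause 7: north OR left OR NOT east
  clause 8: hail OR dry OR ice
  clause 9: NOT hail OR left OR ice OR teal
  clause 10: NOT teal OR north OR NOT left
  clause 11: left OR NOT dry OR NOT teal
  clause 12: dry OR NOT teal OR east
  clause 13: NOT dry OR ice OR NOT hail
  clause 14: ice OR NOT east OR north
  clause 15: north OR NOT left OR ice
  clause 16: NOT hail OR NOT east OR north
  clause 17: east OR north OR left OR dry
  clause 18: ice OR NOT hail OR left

Branch on dry: set dry = false.
Unit clause (left) forces left = true.
Branch on hail: set hail = false.
Unit clause (ice) forces ice = true.
Branch on north: set north = false.
Unit clause (NOT teal) forces teal = false.
Every clause is now satisfied; east is unconstrained.
A satisfying assignment: teal=false, north=false, left=true, ice=true, dry=false, east=false, hail=false.

Satisfiable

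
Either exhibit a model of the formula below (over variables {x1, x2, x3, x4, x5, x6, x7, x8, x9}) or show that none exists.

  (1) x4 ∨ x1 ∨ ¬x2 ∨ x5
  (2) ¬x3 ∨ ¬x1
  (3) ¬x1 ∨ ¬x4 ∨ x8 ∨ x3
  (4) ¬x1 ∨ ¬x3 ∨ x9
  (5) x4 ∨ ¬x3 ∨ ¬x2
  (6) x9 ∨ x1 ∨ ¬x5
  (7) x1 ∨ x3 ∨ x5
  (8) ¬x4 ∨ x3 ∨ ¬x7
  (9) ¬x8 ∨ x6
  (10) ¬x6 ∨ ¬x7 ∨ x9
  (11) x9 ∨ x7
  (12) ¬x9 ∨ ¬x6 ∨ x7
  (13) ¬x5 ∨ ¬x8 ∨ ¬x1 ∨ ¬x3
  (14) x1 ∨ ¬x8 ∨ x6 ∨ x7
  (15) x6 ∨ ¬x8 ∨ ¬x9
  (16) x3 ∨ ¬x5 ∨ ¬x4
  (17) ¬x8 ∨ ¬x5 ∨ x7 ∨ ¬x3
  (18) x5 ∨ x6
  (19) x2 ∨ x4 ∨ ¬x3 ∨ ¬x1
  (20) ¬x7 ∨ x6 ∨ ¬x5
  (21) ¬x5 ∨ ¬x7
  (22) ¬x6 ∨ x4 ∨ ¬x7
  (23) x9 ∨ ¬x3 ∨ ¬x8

Branch on x3: set x3 = True.
From the singleton clause (¬x1), x1 = False.
Branch on x4: set x4 = True.
Branch on x9: set x9 = True.
Branch on x8: set x8 = False.
Branch on x6: set x6 = False.
From the singleton clause (x5), x5 = True.
From the singleton clause (¬x7), x7 = False.
All clauses hold; x2 can take either value.

x1 ↦ False,  x2 ↦ True,  x3 ↦ True,  x4 ↦ True,  x5 ↦ True,  x6 ↦ False,  x7 ↦ False,  x8 ↦ False,  x9 ↦ True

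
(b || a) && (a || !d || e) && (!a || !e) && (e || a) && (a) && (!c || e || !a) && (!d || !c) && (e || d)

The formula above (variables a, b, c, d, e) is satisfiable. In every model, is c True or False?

Suppose c = true.
The clause (a) is unit, so a = true.
The clause (!e) is unit, so e = false.
Now (e) is unsatisfied and unit — conflict.
So every satisfying assignment has c = False.

False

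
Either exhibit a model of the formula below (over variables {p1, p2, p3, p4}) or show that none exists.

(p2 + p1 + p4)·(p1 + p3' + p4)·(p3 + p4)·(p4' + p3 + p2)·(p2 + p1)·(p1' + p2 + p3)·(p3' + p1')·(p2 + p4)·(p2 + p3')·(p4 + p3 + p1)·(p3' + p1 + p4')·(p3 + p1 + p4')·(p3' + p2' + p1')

Case p3 = 0:
From the singleton clause (p4), p4 = 1.
From the singleton clause (p2), p2 = 1.
From the singleton clause (p1), p1 = 1.
All clauses are satisfied.

p1: 1, p2: 1, p3: 0, p4: 1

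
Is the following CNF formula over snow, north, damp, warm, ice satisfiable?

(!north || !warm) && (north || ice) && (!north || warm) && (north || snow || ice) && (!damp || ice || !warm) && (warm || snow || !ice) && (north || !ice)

No, unsatisfiable

Suppose north = false.
From the singleton clause (ice), ice = true.
That conflicts with the unit clause (!ice).
Undo north and try north = true.
From the singleton clause (!warm), warm = false.
That conflicts with the unit clause (warm).
Neither north = true nor north = false works.
No assignment satisfies every clause.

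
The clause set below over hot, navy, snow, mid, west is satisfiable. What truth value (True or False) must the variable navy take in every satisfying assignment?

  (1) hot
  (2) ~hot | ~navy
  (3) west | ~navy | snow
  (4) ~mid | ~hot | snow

Suppose navy = 1.
Unit clause (hot) forces hot = 1.
That conflicts with the unit clause (~hot).
So every satisfying assignment has navy = False.

False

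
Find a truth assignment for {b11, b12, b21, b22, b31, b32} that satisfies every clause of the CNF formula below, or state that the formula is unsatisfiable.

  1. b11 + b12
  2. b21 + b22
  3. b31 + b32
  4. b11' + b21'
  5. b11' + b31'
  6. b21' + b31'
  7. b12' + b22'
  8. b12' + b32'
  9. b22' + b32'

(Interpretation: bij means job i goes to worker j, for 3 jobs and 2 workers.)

Branch on b11: set b11 = 1.
Unit clause (b21') forces b21 = 0.
Unit clause (b22) forces b22 = 1.
Unit clause (b31') forces b31 = 0.
Unit clause (b32) forces b32 = 1.
But (b32') is also a unit clause — contradiction.
Backtrack on b11: now try b11 = 0.
Unit clause (b12) forces b12 = 1.
Unit clause (b22') forces b22 = 0.
Unit clause (b21) forces b21 = 1.
Unit clause (b31') forces b31 = 0.
Unit clause (b32) forces b32 = 1.
But (b32') is also a unit clause — contradiction.
Either choice for b11 ends in contradiction.

UNSATISFIABLE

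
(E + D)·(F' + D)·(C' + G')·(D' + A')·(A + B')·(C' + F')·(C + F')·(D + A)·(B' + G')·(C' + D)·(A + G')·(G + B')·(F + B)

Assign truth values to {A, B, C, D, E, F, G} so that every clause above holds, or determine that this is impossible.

Case E = 1:
Case F = 0:
(B) alone gives B = 1.
(A) alone gives A = 1.
(D') alone gives D = 0.
(G') alone gives G = 0.
But (G) is also a unit clause — contradiction.
So F must be the other value — set F = 1.
(D) alone gives D = 1.
(A') alone gives A = 0.
(B') alone gives B = 0.
(C') alone gives C = 0.
But (C) is also a unit clause — contradiction.
Both values of F lead to a conflict.
So E must be the other value — set E = 0.
(D) alone gives D = 1.
(A') alone gives A = 0.
(B') alone gives B = 0.
(G') alone gives G = 0.
(F) alone gives F = 1.
(C') alone gives C = 0.
But (C) is also a unit clause — contradiction.
Both values of E lead to a conflict.

UNSATISFIABLE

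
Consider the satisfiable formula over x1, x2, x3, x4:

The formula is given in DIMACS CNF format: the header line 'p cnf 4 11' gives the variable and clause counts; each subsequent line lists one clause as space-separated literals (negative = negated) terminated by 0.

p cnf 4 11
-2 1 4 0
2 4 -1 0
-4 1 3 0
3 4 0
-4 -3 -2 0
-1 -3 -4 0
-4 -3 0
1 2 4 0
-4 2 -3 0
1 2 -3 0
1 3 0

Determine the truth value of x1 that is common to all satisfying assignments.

Suppose x1 = False.
(x3) alone gives x3 = True.
(¬x4) alone gives x4 = False.
(¬x2) alone gives x2 = False.
That conflicts with the unit clause (x2).
So every satisfying assignment has x1 = True.

True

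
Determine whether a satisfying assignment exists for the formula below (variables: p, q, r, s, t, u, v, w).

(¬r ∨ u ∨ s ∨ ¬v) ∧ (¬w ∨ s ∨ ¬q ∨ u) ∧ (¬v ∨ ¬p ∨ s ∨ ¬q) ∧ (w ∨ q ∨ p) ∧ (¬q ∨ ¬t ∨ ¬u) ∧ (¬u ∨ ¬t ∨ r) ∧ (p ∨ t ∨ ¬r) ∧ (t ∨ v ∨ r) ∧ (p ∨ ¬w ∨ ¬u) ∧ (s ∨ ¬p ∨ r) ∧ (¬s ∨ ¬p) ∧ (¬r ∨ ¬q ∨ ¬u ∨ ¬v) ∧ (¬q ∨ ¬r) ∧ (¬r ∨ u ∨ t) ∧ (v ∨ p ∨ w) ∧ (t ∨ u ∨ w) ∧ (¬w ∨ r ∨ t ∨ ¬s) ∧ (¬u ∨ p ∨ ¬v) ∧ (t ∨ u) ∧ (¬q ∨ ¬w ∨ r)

Yes, satisfiable

Suppose s = False.
Suppose p = True.
From the singleton clause (r), r = True.
From the singleton clause (¬q), q = False.
Suppose u = True.
Every clause is now satisfied; t, v, w are unconstrained.
A satisfying assignment: p=True,  q=False,  r=True,  s=False,  t=True,  u=True,  v=True,  w=False.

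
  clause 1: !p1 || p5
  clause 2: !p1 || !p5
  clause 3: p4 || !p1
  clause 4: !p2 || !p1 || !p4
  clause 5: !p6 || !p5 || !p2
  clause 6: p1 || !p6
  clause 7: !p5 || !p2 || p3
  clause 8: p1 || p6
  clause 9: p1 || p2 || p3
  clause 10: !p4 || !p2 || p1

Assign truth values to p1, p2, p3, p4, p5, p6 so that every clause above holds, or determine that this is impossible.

UNSATISFIABLE

Branch on p1: set p1 = false.
(!p6) alone gives p6 = false.
That conflicts with the unit clause (p6).
That branch fails; take p1 = true instead.
(p5) alone gives p5 = true.
That conflicts with the unit clause (!p5).
Both values of p1 lead to a conflict.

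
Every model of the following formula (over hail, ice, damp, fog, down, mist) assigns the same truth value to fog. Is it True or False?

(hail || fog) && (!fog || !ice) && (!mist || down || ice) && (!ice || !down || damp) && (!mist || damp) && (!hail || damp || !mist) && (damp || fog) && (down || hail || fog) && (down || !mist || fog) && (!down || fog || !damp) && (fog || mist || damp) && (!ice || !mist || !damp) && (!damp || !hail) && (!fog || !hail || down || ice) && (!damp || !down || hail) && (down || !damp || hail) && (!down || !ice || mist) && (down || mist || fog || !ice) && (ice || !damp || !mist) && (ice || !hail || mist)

Suppose fog = false.
(hail) alone gives hail = true.
(damp) alone gives damp = true.
Now (!damp) is unsatisfied and unit — conflict.
So every satisfying assignment has fog = True.

True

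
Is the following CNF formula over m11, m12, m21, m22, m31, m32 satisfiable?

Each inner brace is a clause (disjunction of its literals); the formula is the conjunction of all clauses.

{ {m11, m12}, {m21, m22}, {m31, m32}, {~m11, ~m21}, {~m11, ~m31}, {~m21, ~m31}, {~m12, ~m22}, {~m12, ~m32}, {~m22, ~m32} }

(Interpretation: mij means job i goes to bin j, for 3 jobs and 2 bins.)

Suppose m11 = 1.
From the singleton clause (~m21), m21 = 0.
From the singleton clause (m22), m22 = 1.
From the singleton clause (~m31), m31 = 0.
From the singleton clause (m32), m32 = 1.
Now (~m32) is unsatisfied and unit — conflict.
Backtrack on m11: now try m11 = 0.
From the singleton clause (m12), m12 = 1.
From the singleton clause (~m22), m22 = 0.
From the singleton clause (m21), m21 = 1.
From the singleton clause (~m31), m31 = 0.
From the singleton clause (m32), m32 = 1.
Now (~m32) is unsatisfied and unit — conflict.
Both values of m11 lead to a conflict.
No assignment satisfies every clause.

Unsatisfiable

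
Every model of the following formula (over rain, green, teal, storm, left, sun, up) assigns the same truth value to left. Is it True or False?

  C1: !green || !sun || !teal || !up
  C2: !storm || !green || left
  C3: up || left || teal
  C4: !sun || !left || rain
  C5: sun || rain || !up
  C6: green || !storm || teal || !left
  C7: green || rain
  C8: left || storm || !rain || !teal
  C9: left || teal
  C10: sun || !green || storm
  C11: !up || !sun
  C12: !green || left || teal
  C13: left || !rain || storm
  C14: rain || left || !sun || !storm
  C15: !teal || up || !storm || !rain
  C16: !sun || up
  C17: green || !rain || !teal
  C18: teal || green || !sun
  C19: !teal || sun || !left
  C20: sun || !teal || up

True

Suppose left = false.
From the singleton clause (teal), teal = true.
Branch on storm: set storm = false.
From the singleton clause (!rain), rain = false.
From the singleton clause (green), green = true.
From the singleton clause (sun), sun = true.
From the singleton clause (!up), up = false.
That conflicts with the unit clause (up).
Backtrack on storm: now try storm = true.
From the singleton clause (!green), green = false.
From the singleton clause (rain), rain = true.
That conflicts with the unit clause (!rain).
Both values of storm lead to a conflict.
So every satisfying assignment has left = True.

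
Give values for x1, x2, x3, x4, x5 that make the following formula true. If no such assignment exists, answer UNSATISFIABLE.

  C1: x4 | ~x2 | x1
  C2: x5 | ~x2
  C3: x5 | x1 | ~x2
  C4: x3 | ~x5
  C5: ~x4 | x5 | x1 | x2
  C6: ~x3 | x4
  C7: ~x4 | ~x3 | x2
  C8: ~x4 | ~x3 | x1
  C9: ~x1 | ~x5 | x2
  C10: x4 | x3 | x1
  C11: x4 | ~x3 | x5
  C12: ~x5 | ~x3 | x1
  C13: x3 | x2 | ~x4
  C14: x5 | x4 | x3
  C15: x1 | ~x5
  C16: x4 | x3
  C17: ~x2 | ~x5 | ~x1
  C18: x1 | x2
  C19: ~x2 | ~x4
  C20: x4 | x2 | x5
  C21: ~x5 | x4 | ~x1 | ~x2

UNSATISFIABLE

Try x5 = 1.
Unit clause (x3) forces x3 = 1.
Unit clause (x4) forces x4 = 1.
Unit clause (x2) forces x2 = 1.
But (~x2) is also a unit clause — contradiction.
Undo x5 and try x5 = 0.
Unit clause (~x2) forces x2 = 0.
Unit clause (x1) forces x1 = 1.
Unit clause (x4) forces x4 = 1.
Unit clause (~x3) forces x3 = 0.
But (x3) is also a unit clause — contradiction.
Neither x5 = 1 nor x5 = 0 works.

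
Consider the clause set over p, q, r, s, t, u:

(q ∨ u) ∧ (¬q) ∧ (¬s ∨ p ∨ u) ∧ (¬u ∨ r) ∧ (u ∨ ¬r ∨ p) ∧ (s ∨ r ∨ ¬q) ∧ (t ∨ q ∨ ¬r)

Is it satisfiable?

Yes, satisfiable

(¬q) alone gives q = False.
(u) alone gives u = True.
(r) alone gives r = True.
(t) alone gives t = True.
No clause remains; p, s are free.
A satisfying assignment: p=False,  q=False,  r=True,  s=True,  t=True,  u=True.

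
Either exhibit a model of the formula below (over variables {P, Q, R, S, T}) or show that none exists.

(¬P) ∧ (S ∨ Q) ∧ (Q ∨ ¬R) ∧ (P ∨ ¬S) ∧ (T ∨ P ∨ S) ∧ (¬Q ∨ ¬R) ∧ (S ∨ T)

The clause (¬P) is unit, so P = False.
The clause (¬S) is unit, so S = False.
The clause (Q) is unit, so Q = True.
The clause (T) is unit, so T = True.
The clause (¬R) is unit, so R = False.
Every clause now holds.

P ↦ False,  Q ↦ True,  R ↦ False,  S ↦ False,  T ↦ True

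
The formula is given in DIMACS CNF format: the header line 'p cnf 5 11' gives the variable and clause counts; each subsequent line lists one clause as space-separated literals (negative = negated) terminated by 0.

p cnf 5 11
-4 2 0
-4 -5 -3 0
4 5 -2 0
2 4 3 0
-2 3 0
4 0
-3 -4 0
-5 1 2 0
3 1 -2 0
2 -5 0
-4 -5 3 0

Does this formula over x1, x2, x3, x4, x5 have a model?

Unsatisfiable

From the singleton clause (x4), x4 = True.
From the singleton clause (x2), x2 = True.
From the singleton clause (x3), x3 = True.
That conflicts with the unit clause (¬x3).
No assignment satisfies every clause.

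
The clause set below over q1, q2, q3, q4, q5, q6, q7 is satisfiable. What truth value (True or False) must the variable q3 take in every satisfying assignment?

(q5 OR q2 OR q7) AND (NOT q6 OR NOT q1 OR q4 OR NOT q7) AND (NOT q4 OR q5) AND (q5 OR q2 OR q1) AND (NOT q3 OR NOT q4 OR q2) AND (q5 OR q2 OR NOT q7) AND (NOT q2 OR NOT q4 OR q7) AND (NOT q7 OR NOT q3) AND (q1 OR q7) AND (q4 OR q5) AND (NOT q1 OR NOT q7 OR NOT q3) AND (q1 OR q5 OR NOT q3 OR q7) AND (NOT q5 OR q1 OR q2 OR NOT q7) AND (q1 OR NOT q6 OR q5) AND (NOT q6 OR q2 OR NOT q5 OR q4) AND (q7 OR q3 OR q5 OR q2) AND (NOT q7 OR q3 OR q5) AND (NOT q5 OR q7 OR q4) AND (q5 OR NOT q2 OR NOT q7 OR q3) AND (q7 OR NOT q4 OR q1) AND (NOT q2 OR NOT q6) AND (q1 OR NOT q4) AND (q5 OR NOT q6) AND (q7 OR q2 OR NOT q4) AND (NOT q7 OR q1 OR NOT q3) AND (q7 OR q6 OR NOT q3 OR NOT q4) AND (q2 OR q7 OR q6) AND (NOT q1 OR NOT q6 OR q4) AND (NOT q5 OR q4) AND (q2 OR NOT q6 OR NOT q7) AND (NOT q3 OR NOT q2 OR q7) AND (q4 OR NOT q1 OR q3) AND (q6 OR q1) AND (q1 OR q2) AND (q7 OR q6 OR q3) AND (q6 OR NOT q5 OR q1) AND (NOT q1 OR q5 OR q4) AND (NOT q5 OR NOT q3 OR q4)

False

Suppose q3 = true.
From the singleton clause (NOT q7), q7 = false.
From the singleton clause (q1), q1 = true.
From the singleton clause (NOT q2), q2 = false.
From the singleton clause (q5), q5 = true.
From the singleton clause (NOT q4), q4 = false.
That conflicts with the unit clause (q4).
So every satisfying assignment has q3 = False.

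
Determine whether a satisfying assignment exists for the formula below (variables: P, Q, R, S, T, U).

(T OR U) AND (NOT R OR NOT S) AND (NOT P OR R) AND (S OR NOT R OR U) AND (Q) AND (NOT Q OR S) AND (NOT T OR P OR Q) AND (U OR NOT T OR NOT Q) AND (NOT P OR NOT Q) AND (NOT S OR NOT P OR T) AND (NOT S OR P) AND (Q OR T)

Unit clause (Q) forces Q = true.
Unit clause (S) forces S = true.
Unit clause (NOT R) forces R = false.
Unit clause (NOT P) forces P = false.
That conflicts with the unit clause (P).
No assignment satisfies every clause.

Unsatisfiable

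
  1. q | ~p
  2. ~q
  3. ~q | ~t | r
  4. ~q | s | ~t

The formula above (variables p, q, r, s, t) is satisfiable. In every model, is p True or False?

False

Suppose p = 1.
The clause (q) is unit, so q = 1.
But (~q) is also a unit clause — contradiction.
So every satisfying assignment has p = False.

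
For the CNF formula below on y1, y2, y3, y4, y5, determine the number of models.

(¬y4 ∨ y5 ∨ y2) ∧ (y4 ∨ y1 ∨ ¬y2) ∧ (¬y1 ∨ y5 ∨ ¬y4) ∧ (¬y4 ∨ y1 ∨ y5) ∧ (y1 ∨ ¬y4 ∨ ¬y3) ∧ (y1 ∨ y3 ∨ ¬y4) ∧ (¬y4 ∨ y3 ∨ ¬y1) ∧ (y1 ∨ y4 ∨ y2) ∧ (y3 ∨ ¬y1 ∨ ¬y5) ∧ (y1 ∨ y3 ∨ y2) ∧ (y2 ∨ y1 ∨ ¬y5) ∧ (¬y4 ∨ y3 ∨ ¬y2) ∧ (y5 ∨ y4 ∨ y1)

8

There are 2^5 = 32 truth assignments over (y1, y2, y3, y4, y5).
Split on y1. With y1 = True, the clauses containing y1 are satisfied and ¬y1 drops from the rest; 8 of the 2^4 = 16 assignments to the other variables satisfy what remains.
With y1 = False, by the same count on the reduced clause set, 0 assignments work.
Total: 8 + 0 = 8.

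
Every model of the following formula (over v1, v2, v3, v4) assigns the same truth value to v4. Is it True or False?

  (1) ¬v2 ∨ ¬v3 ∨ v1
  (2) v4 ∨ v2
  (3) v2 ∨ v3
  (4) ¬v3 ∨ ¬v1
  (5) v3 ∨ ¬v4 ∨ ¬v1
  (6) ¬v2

True

Suppose v4 = False.
The clause (v2) is unit, so v2 = True.
Now (¬v2) is unsatisfied and unit — conflict.
So every satisfying assignment has v4 = True.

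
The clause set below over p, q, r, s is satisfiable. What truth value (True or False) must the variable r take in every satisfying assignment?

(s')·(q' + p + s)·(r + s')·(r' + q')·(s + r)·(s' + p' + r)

True

Suppose r = 0.
The clause (s') is unit, so s = 0.
But (s) is also a unit clause — contradiction.
So every satisfying assignment has r = True.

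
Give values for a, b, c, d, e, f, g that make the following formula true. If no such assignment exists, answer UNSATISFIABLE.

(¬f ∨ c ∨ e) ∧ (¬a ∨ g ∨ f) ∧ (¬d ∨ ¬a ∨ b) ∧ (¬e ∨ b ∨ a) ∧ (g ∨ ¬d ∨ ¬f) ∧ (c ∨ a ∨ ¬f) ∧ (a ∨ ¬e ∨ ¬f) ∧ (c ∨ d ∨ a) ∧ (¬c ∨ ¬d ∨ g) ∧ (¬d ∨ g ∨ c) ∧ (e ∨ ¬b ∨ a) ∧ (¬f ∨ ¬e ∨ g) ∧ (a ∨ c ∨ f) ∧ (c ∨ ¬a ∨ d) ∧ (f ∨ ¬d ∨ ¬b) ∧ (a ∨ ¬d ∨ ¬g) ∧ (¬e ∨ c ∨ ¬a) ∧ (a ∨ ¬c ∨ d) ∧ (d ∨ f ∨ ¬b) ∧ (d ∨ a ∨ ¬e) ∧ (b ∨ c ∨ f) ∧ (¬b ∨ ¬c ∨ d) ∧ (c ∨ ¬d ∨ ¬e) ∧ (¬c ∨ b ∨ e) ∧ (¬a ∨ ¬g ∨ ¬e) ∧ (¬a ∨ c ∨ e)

Case f = True:
Case c = True:
Case g = True:
Case a = True:
From the singleton clause (¬e), e = False.
From the singleton clause (b), b = True.
From the singleton clause (d), d = True.
All clauses are satisfied.

a=True,  b=True,  c=True,  d=True,  e=False,  f=True,  g=True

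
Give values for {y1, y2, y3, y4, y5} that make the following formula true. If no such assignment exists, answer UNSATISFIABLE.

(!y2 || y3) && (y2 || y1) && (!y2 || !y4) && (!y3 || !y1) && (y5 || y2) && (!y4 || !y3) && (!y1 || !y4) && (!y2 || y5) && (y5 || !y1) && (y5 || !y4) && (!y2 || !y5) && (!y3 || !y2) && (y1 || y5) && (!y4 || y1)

Branch on y2: set y2 = false.
Unit clause (y1) forces y1 = true.
Unit clause (!y3) forces y3 = false.
Unit clause (y5) forces y5 = true.
Unit clause (!y4) forces y4 = false.
This assignment satisfies each clause.

y1=true, y2=false, y3=false, y4=false, y5=true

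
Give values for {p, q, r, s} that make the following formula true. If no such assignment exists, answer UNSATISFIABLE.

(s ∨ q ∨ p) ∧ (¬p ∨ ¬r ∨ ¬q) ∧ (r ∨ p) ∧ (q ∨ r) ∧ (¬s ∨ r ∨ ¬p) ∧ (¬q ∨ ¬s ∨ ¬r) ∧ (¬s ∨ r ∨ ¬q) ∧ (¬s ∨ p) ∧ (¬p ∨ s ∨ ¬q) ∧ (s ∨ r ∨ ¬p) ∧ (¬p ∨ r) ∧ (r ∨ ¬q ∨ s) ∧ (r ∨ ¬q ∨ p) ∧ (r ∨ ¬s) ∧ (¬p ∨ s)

p: False,  q: True,  r: True,  s: False

Branch on r: set r = True.
Branch on p: set p = False.
(¬s) alone gives s = False.
(q) alone gives q = True.
Every clause now holds.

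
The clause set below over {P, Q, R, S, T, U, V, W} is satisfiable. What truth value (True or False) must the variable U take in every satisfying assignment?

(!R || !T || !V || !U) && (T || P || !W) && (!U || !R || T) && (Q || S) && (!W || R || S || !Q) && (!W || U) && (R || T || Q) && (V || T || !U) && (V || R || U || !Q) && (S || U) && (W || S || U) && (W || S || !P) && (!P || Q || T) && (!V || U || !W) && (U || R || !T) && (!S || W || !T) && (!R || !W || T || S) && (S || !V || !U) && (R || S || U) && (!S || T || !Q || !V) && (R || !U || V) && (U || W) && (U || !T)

True

Suppose U = false.
Unit clause (!W) forces W = false.
Now (W) is unsatisfied and unit — conflict.
So every satisfying assignment has U = True.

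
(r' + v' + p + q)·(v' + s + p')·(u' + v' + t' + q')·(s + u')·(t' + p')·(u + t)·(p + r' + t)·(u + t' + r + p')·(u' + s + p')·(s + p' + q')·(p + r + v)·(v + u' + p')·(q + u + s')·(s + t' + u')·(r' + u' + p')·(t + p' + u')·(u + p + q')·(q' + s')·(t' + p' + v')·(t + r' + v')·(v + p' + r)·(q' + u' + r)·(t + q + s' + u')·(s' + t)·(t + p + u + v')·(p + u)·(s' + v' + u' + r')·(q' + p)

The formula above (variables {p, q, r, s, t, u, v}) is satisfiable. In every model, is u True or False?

True

Suppose u = 0.
(t) alone gives t = 1.
(p') alone gives p = 0.
That conflicts with the unit clause (p).
So every satisfying assignment has u = True.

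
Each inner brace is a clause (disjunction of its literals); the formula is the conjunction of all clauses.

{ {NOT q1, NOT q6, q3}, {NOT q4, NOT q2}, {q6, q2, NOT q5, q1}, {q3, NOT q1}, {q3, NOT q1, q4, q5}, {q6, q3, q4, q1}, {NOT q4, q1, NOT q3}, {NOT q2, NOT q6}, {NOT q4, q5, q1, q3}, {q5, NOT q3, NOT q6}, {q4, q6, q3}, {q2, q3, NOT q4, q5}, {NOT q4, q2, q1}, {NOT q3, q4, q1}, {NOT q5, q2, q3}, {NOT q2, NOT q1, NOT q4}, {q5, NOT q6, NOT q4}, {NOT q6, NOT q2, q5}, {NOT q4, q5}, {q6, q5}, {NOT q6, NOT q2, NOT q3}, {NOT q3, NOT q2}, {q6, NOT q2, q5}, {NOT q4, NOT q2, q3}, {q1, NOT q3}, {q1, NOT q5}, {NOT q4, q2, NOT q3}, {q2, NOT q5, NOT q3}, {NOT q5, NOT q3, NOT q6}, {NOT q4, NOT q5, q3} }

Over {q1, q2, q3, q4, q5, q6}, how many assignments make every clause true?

There are 2^6 = 64 truth assignments over (q1, q2, q3, q4, q5, q6).
Split on q6. With q6 = true, the clauses containing q6 are satisfied and NOT q6 drops from the rest; 1 of the 2^5 = 32 assignments to the other variables satisfy what remains.
With q6 = false, by the same count on the reduced clause set, 0 assignments work.
Total: 1 + 0 = 1.

1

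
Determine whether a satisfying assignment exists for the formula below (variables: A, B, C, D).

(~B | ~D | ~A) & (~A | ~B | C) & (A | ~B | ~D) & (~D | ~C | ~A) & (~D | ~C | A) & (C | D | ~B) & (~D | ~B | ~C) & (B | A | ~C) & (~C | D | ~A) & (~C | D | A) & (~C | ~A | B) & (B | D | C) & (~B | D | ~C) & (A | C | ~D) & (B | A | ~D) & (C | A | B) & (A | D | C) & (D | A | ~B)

Suppose B = 0.
Suppose A = 1.
(~C) alone gives C = 0.
(D) alone gives D = 1.
This assignment satisfies each clause.
A satisfying assignment: A ↦ 1, B ↦ 0, C ↦ 0, D ↦ 1.

Yes, satisfiable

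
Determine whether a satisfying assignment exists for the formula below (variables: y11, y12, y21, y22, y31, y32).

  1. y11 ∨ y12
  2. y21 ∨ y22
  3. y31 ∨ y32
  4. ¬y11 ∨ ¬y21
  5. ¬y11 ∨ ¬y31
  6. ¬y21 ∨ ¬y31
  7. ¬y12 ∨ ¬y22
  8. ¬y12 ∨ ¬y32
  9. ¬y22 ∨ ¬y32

Unsatisfiable

Case y11 = True:
(¬y21) alone gives y21 = False.
(y22) alone gives y22 = True.
(¬y31) alone gives y31 = False.
(y32) alone gives y32 = True.
Now (¬y32) is unsatisfied and unit — conflict.
That branch fails; take y11 = False instead.
(y12) alone gives y12 = True.
(¬y22) alone gives y22 = False.
(y21) alone gives y21 = True.
(¬y31) alone gives y31 = False.
(y32) alone gives y32 = True.
Now (¬y32) is unsatisfied and unit — conflict.
Both values of y11 lead to a conflict.
No assignment satisfies every clause.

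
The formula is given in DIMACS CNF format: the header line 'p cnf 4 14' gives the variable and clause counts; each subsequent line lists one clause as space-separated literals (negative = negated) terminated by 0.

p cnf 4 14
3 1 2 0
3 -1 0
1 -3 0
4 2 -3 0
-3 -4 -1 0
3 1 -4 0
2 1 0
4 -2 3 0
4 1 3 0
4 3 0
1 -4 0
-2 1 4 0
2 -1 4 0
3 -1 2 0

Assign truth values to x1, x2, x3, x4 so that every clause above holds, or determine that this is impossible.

Case x3 = True:
Unit clause (x1) forces x1 = True.
Unit clause (¬x4) forces x4 = False.
Unit clause (x2) forces x2 = True.
Every clause now holds.

x1=True, x2=True, x3=True, x4=False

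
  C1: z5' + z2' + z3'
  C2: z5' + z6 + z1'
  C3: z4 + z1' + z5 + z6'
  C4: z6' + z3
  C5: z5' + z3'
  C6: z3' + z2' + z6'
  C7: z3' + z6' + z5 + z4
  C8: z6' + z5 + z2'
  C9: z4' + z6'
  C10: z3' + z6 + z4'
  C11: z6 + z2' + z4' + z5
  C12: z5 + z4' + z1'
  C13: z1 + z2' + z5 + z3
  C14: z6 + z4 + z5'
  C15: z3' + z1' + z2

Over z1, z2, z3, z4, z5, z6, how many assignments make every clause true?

9

There are 2^6 = 64 truth assignments over (z1, z2, z3, z4, z5, z6).
Split on z6. With z6 = 1, the clauses containing z6 are satisfied and z6' drops from the rest; 0 of the 2^5 = 32 assignments to the other variables satisfy what remains.
With z6 = 0, by the same count on the reduced clause set, 9 assignments work.
Total: 0 + 9 = 9.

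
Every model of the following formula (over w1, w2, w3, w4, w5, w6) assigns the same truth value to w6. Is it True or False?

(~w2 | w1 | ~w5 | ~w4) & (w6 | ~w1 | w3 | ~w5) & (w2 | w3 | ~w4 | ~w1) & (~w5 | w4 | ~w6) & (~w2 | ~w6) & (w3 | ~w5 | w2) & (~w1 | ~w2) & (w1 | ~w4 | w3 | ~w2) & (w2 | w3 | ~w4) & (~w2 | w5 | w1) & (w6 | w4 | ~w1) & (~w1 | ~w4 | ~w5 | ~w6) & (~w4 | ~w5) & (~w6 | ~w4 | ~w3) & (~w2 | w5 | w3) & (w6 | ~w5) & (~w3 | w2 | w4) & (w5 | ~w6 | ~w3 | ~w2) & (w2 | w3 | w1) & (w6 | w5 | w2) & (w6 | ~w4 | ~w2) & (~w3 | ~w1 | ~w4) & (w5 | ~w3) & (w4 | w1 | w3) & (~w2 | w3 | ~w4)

True

Suppose w6 = 0.
From the singleton clause (~w5), w5 = 0.
From the singleton clause (w2), w2 = 1.
From the singleton clause (~w1), w1 = 0.
That conflicts with the unit clause (w1).
So every satisfying assignment has w6 = True.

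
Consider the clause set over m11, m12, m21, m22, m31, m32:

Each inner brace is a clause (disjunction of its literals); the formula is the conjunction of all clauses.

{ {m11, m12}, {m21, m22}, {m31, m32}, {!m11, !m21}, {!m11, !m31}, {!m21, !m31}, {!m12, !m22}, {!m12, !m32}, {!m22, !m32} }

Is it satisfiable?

Unsatisfiable

Branch on m11: set m11 = true.
(!m21) alone gives m21 = false.
(m22) alone gives m22 = true.
(!m31) alone gives m31 = false.
(m32) alone gives m32 = true.
But (!m32) is also a unit clause — contradiction.
So m11 must be the other value — set m11 = false.
(m12) alone gives m12 = true.
(!m22) alone gives m22 = false.
(m21) alone gives m21 = true.
(!m31) alone gives m31 = false.
(m32) alone gives m32 = true.
But (!m32) is also a unit clause — contradiction.
Neither m11 = true nor m11 = false works.
No assignment satisfies every clause.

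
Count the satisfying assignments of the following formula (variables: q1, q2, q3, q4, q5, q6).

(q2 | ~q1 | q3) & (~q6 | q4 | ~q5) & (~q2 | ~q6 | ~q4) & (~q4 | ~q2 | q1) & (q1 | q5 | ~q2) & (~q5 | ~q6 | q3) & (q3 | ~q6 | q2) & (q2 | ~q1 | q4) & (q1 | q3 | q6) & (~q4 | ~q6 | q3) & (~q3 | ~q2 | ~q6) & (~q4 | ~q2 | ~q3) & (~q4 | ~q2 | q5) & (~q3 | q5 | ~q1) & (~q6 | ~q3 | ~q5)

13

There are 2^6 = 64 truth assignments over (q1, q2, q3, q4, q5, q6).
Split on q5. With q5 = 1, the clauses containing q5 are satisfied and ~q5 drops from the rest; 7 of the 2^5 = 32 assignments to the other variables satisfy what remains.
With q5 = 0, by the same count on the reduced clause set, 6 assignments work.
(One model: q1=F, q2=F, q3=T, q4=F, q5=F, q6=F.)
Total: 7 + 6 = 13.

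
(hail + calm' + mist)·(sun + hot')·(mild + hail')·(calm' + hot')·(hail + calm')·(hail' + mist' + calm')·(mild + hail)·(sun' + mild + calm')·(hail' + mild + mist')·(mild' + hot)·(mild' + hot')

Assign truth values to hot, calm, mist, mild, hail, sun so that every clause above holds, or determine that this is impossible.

Try sun = 1.
Try mild = 1.
(hot) alone gives hot = 1.
That conflicts with the unit clause (hot').
That branch fails; take mild = 0 instead.
(hail') alone gives hail = 0.
That conflicts with the unit clause (hail).
Either choice for mild ends in contradiction.
That branch fails; take sun = 0 instead.
(hot') alone gives hot = 0.
(mild') alone gives mild = 0.
(hail') alone gives hail = 0.
That conflicts with the unit clause (hail).
Either choice for sun ends in contradiction.

UNSATISFIABLE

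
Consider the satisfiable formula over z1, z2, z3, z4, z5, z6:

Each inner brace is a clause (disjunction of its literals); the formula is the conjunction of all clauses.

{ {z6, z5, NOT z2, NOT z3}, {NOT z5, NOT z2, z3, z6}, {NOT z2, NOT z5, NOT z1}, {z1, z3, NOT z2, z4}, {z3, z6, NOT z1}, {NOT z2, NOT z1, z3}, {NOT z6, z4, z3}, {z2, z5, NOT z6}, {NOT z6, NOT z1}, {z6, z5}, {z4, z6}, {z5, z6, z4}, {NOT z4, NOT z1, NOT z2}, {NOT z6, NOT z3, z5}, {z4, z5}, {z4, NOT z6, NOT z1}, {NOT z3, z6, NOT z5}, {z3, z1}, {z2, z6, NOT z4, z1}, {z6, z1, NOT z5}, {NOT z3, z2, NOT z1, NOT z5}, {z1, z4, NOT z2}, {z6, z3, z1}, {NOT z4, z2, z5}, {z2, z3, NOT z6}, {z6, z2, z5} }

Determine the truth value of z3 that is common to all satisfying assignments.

True

Suppose z3 = false.
(z1) alone gives z1 = true.
(z6) alone gives z6 = true.
That conflicts with the unit clause (NOT z6).
So every satisfying assignment has z3 = True.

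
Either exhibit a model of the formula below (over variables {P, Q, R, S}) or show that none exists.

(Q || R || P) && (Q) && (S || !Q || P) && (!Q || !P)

(Q) alone gives Q = true.
(!P) alone gives P = false.
(S) alone gives S = true.
All clauses hold; R can take either value.

P: false,  Q: true,  R: false,  S: true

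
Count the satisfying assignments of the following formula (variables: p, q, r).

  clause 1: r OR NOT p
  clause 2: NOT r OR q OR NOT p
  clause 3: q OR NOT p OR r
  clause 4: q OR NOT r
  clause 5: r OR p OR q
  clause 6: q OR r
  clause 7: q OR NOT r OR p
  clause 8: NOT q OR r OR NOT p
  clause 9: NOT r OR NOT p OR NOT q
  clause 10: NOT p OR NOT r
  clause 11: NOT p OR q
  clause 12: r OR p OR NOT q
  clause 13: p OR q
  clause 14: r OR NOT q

1

There are 2^3 = 8 truth assignments over (p, q, r).
Split on r. With r = true, the clauses containing r are satisfied and NOT r drops from the rest; 1 of the 2^2 = 4 assignments to the other variables satisfy what remains.
With r = false, by the same count on the reduced clause set, 0 assignments work.
(One model: p=F, q=T, r=T.)
Total: 1 + 0 = 1.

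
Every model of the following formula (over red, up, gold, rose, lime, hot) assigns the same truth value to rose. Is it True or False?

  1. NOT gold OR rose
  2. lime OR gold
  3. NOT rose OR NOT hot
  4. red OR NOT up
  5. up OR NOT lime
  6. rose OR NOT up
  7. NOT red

True

Suppose rose = false.
(NOT gold) alone gives gold = false.
(lime) alone gives lime = true.
(up) alone gives up = true.
That conflicts with the unit clause (NOT up).
So every satisfying assignment has rose = True.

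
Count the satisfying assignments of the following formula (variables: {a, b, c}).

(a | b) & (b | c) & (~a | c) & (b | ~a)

There are 2^3 = 8 truth assignments over (a, b, c).
Split on b. With b = 1, the clauses containing b are satisfied and ~b drops from the rest; 3 of the 2^2 = 4 assignments to the other variables satisfy what remains.
With b = 0, by the same count on the reduced clause set, 0 assignments work.
Total: 3 + 0 = 3.

3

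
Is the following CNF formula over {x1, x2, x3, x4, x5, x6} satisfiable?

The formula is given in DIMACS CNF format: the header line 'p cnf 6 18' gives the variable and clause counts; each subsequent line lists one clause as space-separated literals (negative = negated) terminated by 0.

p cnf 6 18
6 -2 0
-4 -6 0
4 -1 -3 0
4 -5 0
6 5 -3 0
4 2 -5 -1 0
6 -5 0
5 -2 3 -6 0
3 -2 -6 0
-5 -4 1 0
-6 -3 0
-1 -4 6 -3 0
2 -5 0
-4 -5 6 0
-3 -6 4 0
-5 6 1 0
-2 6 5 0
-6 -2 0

Branch on x6: set x6 = True.
Unit clause (¬x4) forces x4 = False.
Unit clause (¬x5) forces x5 = False.
Unit clause (¬x3) forces x3 = False.
Unit clause (¬x2) forces x2 = False.
Every clause is now satisfied; x1 is unconstrained.
A satisfying assignment: x1=False, x2=False, x3=False, x4=False, x5=False, x6=True.

Yes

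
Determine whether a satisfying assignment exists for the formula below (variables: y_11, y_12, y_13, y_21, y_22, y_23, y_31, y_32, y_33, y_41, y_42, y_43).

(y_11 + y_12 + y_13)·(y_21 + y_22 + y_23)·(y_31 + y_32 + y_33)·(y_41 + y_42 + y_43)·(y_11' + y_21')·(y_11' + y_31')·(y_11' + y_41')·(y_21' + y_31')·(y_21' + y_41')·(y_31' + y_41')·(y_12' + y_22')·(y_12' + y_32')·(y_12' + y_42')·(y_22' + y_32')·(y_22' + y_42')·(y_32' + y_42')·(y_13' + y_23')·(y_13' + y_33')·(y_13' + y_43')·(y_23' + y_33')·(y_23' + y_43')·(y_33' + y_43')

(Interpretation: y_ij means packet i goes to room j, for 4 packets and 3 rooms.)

No

Suppose y_11 = 0.
Suppose y_12 = 1.
From the singleton clause (y_22'), y_22 = 0.
From the singleton clause (y_32'), y_32 = 0.
From the singleton clause (y_42'), y_42 = 0.
Suppose y_21 = 1.
From the singleton clause (y_31'), y_31 = 0.
From the singleton clause (y_33), y_33 = 1.
From the singleton clause (y_41'), y_41 = 0.
From the singleton clause (y_43), y_43 = 1.
Now (y_43') is unsatisfied and unit — conflict.
So y_21 must be the other value — set y_21 = 0.
From the singleton clause (y_23), y_23 = 1.
From the singleton clause (y_13'), y_13 = 0.
From the singleton clause (y_33'), y_33 = 0.
From the singleton clause (y_31), y_31 = 1.
From the singleton clause (y_41'), y_41 = 0.
From the singleton clause (y_43), y_43 = 1.
Now (y_43') is unsatisfied and unit — conflict.
Both values of y_21 lead to a conflict.
So y_12 must be the other value — set y_12 = 0.
From the singleton clause (y_13), y_13 = 1.
From the singleton clause (y_23'), y_23 = 0.
From the singleton clause (y_33'), y_33 = 0.
From the singleton clause (y_43'), y_43 = 0.
Suppose y_21 = 1.
From the singleton clause (y_31'), y_31 = 0.
From the singleton clause (y_32), y_32 = 1.
From the singleton clause (y_41'), y_41 = 0.
From the singleton clause (y_42), y_42 = 1.
Now (y_42') is unsatisfied and unit — conflict.
So y_21 must be the other value — set y_21 = 0.
From the singleton clause (y_22), y_22 = 1.
From the singleton clause (y_32'), y_32 = 0.
From the singleton clause (y_31), y_31 = 1.
From the singleton clause (y_41'), y_41 = 0.
From the singleton clause (y_42), y_42 = 1.
Now (y_42') is unsatisfied and unit — conflict.
Both values of y_21 lead to a conflict.
Both values of y_12 lead to a conflict.
So y_11 must be the other value — set y_11 = 1.
From the singleton clause (y_21'), y_21 = 0.
From the singleton clause (y_31'), y_31 = 0.
From the singleton clause (y_41'), y_41 = 0.
Suppose y_22 = 1.
From the singleton clause (y_12'), y_12 = 0.
From the singleton clause (y_32'), y_32 = 0.
From the singleton clause (y_33), y_33 = 1.
From the singleton clause (y_42'), y_42 = 0.
From the singleton clause (y_43), y_43 = 1.
Now (y_43') is unsatisfied and unit — conflict.
So y_22 must be the other value — set y_22 = 0.
From the singleton clause (y_23), y_23 = 1.
From the singleton clause (y_13'), y_13 = 0.
From the singleton clause (y_33'), y_33 = 0.
From the singleton clause (y_32), y_32 = 1.
From the singleton clause (y_12'), y_12 = 0.
From the singleton clause (y_42'), y_42 = 0.
From the singleton clause (y_43), y_43 = 1.
Now (y_43') is unsatisfied and unit — conflict.
Both values of y_22 lead to a conflict.
Both values of y_11 lead to a conflict.
No assignment satisfies every clause.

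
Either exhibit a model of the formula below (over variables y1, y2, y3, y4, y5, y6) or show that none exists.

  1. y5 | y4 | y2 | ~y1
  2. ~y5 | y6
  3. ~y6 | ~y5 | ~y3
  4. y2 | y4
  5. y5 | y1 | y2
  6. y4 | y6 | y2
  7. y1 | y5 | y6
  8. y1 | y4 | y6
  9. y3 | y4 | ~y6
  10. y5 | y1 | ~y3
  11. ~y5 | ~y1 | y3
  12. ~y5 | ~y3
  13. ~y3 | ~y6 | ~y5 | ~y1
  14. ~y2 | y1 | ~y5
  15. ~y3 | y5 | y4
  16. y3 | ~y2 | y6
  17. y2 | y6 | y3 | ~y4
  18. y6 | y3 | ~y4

Try y5 = 0.
Try y2 = 1.
Try y1 = 1.
Try y3 = 0.
(y6) alone gives y6 = 1.
(y4) alone gives y4 = 1.
All clauses are satisfied.

y1: 1; y2: 1; y3: 0; y4: 1; y5: 0; y6: 1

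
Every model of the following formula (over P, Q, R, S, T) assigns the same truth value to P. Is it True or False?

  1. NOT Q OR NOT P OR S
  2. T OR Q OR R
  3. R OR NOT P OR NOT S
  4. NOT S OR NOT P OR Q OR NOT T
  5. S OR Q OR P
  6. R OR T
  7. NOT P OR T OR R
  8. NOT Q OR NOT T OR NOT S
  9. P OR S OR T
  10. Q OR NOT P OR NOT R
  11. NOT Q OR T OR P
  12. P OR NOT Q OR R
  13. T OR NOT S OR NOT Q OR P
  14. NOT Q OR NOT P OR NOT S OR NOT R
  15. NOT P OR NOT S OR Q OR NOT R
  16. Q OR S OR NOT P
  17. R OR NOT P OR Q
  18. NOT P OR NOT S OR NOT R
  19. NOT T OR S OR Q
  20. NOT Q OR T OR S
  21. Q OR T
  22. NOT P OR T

False

Suppose P = true.
The clause (T) is unit, so T = true.
Suppose Q = false.
The clause (NOT S) is unit, so S = false.
That conflicts with the unit clause (S).
Undo Q and try Q = true.
The clause (S) is unit, so S = true.
That conflicts with the unit clause (NOT S).
Both values of Q lead to a conflict.
So every satisfying assignment has P = False.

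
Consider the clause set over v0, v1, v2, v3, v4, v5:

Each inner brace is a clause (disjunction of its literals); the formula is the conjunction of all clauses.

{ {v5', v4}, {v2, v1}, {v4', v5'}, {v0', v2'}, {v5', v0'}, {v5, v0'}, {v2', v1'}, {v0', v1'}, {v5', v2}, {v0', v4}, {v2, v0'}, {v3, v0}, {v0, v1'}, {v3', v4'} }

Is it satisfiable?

Satisfiable

Branch on v5: set v5 = 0.
From the singleton clause (v0'), v0 = 0.
From the singleton clause (v3), v3 = 1.
From the singleton clause (v1'), v1 = 0.
From the singleton clause (v2), v2 = 1.
From the singleton clause (v4'), v4 = 0.
This assignment satisfies each clause.
A satisfying assignment: v0=0; v1=0; v2=1; v3=1; v4=0; v5=0.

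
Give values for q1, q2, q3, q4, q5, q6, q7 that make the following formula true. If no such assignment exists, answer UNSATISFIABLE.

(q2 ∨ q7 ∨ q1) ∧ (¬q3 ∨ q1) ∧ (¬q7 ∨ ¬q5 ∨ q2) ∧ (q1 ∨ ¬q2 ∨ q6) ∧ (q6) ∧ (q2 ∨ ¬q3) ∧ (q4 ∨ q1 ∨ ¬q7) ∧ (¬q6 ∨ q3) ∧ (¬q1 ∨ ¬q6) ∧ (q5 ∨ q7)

(q6) alone gives q6 = True.
(q3) alone gives q3 = True.
(q1) alone gives q1 = True.
Now (¬q1) is unsatisfied and unit — conflict.

UNSATISFIABLE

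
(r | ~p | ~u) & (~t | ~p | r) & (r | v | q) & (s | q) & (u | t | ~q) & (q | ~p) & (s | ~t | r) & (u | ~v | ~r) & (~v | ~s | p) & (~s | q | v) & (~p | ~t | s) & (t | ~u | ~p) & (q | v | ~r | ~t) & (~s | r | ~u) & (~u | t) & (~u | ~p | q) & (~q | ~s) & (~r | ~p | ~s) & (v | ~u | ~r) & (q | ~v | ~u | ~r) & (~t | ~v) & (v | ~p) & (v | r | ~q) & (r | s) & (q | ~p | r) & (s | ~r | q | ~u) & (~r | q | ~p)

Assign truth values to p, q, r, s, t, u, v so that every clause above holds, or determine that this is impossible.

Branch on s: set s = 0.
(q) alone gives q = 1.
(r) alone gives r = 1.
Branch on u: set u = 0.
(t) alone gives t = 1.
(~v) alone gives v = 0.
(~p) alone gives p = 0.
This assignment satisfies each clause.

p=0,  q=1,  r=1,  s=0,  t=1,  u=0,  v=0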